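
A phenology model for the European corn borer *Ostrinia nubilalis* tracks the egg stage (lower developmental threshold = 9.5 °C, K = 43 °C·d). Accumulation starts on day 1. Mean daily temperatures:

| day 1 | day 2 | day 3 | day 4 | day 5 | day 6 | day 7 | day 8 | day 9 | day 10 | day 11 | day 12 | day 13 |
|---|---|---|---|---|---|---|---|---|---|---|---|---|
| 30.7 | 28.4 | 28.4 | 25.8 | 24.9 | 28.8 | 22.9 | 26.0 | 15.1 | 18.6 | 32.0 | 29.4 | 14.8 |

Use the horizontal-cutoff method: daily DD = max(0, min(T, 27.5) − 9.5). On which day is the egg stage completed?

day 3

Daily DD above 9.5 °C (capped at 18.0): 18.0, 18.0, 18.0, 16.3, 15.4, 18.0, 13.4, 16.5, 5.6, 9.1, 18.0, 18.0, 5.3.
Cumulative: 18.0, 36.0, 54.0, 70.3, 85.7, 103.7, 117.1, 133.6, 139.2, 148.3, 166.3, 184.3, 189.6.
The total first reaches 43 DD on day 3.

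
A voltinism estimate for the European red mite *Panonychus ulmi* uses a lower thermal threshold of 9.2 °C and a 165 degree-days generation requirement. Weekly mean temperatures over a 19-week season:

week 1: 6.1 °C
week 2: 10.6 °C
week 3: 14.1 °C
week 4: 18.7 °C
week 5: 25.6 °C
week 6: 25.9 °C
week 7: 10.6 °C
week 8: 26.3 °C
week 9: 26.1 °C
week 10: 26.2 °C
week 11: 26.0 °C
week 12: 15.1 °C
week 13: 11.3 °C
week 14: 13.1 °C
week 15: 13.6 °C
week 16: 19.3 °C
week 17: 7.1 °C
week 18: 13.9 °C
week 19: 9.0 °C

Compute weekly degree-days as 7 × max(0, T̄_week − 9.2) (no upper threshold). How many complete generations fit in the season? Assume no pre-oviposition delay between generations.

Weekly DD (7 × max(0, T̄ − 9.2)): 0.0, 9.8, 34.3, 66.5, 114.8, 116.9, 9.8, 119.7, 118.3, 119.0, 117.6, 41.3, 14.7, 27.3, 30.8, 70.7, 0.0, 32.9, 0.0.
Season total = 1044.4 DD.
Complete generations = ⌊1044.4 / 165⌋ = 6.

6 generations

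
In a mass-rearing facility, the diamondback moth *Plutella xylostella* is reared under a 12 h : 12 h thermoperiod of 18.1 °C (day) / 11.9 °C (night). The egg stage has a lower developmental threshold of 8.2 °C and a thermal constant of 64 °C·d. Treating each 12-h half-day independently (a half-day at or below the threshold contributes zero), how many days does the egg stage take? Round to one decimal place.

9.4 days

Day half: max(0, 18.1 − 8.2) × 0.5 = 9.9 × 0.5 = 4.95 DD.
Night half: max(0, 11.9 − 8.2) × 0.5 = 3.7 × 0.5 = 1.85 DD.
Per 24 h: 6.80 DD/day.
Duration = 64 / 6.80 = 9.412 ≈ 9.4 days.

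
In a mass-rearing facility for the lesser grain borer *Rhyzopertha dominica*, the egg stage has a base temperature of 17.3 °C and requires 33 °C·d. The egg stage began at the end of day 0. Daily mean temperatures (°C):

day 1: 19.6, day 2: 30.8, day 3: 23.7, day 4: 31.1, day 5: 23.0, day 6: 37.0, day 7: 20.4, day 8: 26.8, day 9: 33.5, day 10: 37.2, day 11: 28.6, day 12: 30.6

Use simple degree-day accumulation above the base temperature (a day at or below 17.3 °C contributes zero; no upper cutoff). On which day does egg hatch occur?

day 4

Daily DD above 17.3 °C: 2.3, 13.5, 6.4, 13.8, 5.7, 19.7, 3.1, 9.5, 16.2, 19.9, 11.3, 13.3.
Cumulative: 2.3, 15.8, 22.2, 36.0, 41.7, 61.4, 64.5, 74.0, 90.2, 110.1, 121.4, 134.7.
The total first reaches 33 DD on day 4.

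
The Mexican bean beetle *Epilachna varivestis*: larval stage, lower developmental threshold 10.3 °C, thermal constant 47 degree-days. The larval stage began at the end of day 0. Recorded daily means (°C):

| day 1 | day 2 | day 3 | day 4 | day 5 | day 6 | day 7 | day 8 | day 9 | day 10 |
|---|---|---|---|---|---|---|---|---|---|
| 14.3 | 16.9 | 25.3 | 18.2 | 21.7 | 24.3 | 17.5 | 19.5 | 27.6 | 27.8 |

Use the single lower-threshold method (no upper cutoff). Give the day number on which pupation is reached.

Daily DD above 10.3 °C: 4.0, 6.6, 15.0, 7.9, 11.4, 14.0, 7.2, 9.2, 17.3, 17.5.
Cumulative: 4.0, 10.6, 25.6, 33.5, 44.9, 58.9, 66.1, 75.3, 92.6, 110.1.
The total first reaches 47 DD on day 6.

day 6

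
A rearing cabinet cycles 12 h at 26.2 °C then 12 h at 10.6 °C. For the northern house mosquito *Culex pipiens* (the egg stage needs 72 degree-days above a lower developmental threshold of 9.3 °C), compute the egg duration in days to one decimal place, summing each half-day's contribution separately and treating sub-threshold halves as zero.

7.9 days

Day half: max(0, 26.2 − 9.3) × 0.5 = 16.9 × 0.5 = 8.45 DD.
Night half: max(0, 10.6 − 9.3) × 0.5 = 1.3 × 0.5 = 0.65 DD.
Per 24 h: 9.10 DD/day.
Duration = 72 / 9.10 = 7.912 ≈ 7.9 days.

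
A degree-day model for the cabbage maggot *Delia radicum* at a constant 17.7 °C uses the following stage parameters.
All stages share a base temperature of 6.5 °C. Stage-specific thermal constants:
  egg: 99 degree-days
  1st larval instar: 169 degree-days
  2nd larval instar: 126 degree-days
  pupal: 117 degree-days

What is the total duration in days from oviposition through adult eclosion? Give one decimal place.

Daily accumulation at 17.7 °C = 17.7 − 6.5 = 11.2 DD/day.
Total K = 99 + 169 + 126 + 117 = 511 DD.
Total duration = 511 / 11.2 = 45.625 ≈ 45.6 days.

45.6 days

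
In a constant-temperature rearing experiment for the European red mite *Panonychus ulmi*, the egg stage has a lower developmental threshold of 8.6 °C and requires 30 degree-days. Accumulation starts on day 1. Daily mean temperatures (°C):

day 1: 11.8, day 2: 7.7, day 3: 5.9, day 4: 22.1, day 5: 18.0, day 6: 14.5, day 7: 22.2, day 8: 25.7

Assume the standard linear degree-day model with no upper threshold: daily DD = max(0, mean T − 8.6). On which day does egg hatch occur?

Daily DD above 8.6 °C: 3.2, 0.0, 0.0, 13.5, 9.4, 5.9, 13.6, 17.1.
Cumulative: 3.2, 3.2, 3.2, 16.7, 26.1, 32.0, 45.6, 62.7.
The total first reaches 30 DD on day 6.

day 6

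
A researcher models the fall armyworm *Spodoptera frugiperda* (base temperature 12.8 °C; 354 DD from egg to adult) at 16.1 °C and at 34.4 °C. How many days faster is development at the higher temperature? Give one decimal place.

90.9 days

At 16.1 °C: 354 / (16.1 − 12.8) = 354 / 3.3 = 107.273 d.
At 34.4 °C: 354 / (34.4 − 12.8) = 354 / 21.6 = 16.389 d.
Difference = |107.273 − 16.389| = 90.884 ≈ 90.9 days.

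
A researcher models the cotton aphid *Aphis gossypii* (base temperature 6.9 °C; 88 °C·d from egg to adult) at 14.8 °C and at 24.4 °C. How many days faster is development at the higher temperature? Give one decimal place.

At 14.8 °C: 88 / (14.8 − 6.9) = 88 / 7.9 = 11.139 d.
At 24.4 °C: 88 / (24.4 − 6.9) = 88 / 17.5 = 5.029 d.
Difference = |11.139 − 5.029| = 6.111 ≈ 6.1 days.

6.1 days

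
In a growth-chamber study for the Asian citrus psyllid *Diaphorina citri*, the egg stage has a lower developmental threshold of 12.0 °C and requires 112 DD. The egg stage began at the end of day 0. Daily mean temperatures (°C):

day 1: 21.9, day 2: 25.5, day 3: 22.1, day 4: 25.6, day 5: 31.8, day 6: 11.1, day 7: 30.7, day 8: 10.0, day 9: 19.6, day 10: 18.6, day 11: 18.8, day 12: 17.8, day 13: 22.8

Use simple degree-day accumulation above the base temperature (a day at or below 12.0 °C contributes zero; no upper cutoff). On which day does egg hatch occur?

day 12

Daily DD above 12.0 °C: 9.9, 13.5, 10.1, 13.6, 19.8, 0.0, 18.7, 0.0, 7.6, 6.6, 6.8, 5.8, 10.8.
Cumulative: 9.9, 23.4, 33.5, 47.1, 66.9, 66.9, 85.6, 85.6, 93.2, 99.8, 106.6, 112.4, 123.2.
The total first reaches 112 DD on day 12.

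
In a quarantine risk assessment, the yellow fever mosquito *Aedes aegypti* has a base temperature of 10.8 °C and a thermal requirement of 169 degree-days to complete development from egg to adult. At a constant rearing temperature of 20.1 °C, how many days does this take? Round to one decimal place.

Daily accumulation = 20.1 − 10.8 = 9.3 DD/day.
Duration = 169 / 9.3 = 18.172 ≈ 18.2 days.

18.2 days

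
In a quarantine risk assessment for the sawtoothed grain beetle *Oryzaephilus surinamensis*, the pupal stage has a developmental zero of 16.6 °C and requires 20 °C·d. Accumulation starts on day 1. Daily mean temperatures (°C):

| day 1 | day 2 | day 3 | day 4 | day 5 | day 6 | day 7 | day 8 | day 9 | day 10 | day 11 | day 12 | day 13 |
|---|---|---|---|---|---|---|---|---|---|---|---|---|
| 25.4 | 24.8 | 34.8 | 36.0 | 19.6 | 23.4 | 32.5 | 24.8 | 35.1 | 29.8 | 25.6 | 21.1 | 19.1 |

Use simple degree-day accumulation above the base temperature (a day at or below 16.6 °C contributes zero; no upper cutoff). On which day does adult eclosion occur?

day 3

Daily DD above 16.6 °C: 8.8, 8.2, 18.2, 19.4, 3.0, 6.8, 15.9, 8.2, 18.5, 13.2, 9.0, 4.5, 2.5.
Cumulative: 8.8, 17.0, 35.2, 54.6, 57.6, 64.4, 80.3, 88.5, 107.0, 120.2, 129.2, 133.7, 136.2.
The total first reaches 20 DD on day 3.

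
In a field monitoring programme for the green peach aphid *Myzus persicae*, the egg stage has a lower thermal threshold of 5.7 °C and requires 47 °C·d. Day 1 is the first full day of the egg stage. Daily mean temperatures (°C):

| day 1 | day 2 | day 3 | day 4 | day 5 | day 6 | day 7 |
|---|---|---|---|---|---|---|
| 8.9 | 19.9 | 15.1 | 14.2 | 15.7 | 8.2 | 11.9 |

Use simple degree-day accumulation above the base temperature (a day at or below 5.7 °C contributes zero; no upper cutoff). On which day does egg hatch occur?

day 6

Daily DD above 5.7 °C: 3.2, 14.2, 9.4, 8.5, 10.0, 2.5, 6.2.
Cumulative: 3.2, 17.4, 26.8, 35.3, 45.3, 47.8, 54.0.
The total first reaches 47 DD on day 6.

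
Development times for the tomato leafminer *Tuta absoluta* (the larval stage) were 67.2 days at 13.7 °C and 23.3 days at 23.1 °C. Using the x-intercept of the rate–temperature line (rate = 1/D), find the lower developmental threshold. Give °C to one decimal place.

8.7 °C

Linear rate model ⇒ the product D·(T − T_b) is constant across temperatures.
67.2·(13.7 − T_b) = 23.3·(23.1 − T_b)
T_b = (67.2·13.7 − 23.3·23.1) / (67.2 − 23.3) = 382.41 / 43.9 = 8.711 °C ≈ 8.7 °C.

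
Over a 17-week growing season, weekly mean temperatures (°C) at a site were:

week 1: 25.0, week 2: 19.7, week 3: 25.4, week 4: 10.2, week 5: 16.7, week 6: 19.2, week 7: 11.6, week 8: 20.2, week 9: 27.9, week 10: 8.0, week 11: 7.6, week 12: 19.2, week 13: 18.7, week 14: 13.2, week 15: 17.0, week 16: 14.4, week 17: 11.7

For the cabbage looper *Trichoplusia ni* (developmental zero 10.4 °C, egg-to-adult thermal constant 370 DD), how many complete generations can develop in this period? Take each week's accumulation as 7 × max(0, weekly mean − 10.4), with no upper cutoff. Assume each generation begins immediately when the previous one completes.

2 generations

Weekly DD (7 × max(0, T̄ − 10.4)): 102.2, 65.1, 105.0, 0.0, 44.1, 61.6, 8.4, 68.6, 122.5, 0.0, 0.0, 61.6, 58.1, 19.6, 46.2, 28.0, 9.1.
Season total = 800.1 DD.
Complete generations = ⌊800.1 / 370⌋ = 2.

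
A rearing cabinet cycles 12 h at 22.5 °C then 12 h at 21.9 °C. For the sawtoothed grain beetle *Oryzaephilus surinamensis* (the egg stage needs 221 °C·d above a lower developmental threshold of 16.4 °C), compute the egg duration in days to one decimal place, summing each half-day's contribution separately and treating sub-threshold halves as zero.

38.1 days

Day half: max(0, 22.5 − 16.4) × 0.5 = 6.1 × 0.5 = 3.05 DD.
Night half: max(0, 21.9 − 16.4) × 0.5 = 5.5 × 0.5 = 2.75 DD.
Per 24 h: 5.80 DD/day.
Duration = 221 / 5.80 = 38.103 ≈ 38.1 days.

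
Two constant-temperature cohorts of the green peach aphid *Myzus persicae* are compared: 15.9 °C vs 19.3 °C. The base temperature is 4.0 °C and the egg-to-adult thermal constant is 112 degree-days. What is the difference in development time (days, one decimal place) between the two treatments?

2.1 days

At 15.9 °C: 112 / (15.9 − 4.0) = 112 / 11.9 = 9.412 d.
At 19.3 °C: 112 / (19.3 − 4.0) = 112 / 15.3 = 7.320 d.
Difference = |9.412 − 7.320| = 2.092 ≈ 2.1 days.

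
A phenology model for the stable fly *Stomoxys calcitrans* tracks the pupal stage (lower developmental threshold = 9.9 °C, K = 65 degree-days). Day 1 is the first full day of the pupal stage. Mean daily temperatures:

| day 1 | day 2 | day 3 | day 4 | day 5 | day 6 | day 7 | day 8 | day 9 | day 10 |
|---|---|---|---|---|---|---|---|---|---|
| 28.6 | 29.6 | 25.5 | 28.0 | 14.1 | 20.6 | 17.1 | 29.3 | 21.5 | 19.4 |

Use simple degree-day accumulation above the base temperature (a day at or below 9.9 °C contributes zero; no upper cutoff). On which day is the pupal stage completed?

Daily DD above 9.9 °C: 18.7, 19.7, 15.6, 18.1, 4.2, 10.7, 7.2, 19.4, 11.6, 9.5.
Cumulative: 18.7, 38.4, 54.0, 72.1, 76.3, 87.0, 94.2, 113.6, 125.2, 134.7.
The total first reaches 65 DD on day 4.

day 4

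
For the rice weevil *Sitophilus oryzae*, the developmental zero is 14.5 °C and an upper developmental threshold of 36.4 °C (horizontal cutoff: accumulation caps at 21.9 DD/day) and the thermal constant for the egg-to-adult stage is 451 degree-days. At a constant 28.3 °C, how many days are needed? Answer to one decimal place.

32.7 days

Daily accumulation = 28.3 − 14.5 = 13.8 DD/day.
Duration = 451 / 13.8 = 32.681 ≈ 32.7 days.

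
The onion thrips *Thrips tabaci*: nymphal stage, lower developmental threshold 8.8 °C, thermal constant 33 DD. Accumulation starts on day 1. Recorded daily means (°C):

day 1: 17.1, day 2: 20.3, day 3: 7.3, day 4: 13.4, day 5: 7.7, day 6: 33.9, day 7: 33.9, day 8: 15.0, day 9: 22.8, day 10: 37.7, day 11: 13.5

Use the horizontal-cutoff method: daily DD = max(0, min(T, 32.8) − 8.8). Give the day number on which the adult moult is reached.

Daily DD above 8.8 °C (capped at 24.0): 8.3, 11.5, 0.0, 4.6, 0.0, 24.0, 24.0, 6.2, 14.0, 24.0, 4.7.
Cumulative: 8.3, 19.8, 19.8, 24.4, 24.4, 48.4, 72.4, 78.6, 92.6, 116.6, 121.3.
The total first reaches 33 DD on day 6.

day 6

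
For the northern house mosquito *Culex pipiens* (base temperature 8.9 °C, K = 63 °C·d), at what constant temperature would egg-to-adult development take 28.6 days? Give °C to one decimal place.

11.1 °C

Required daily accumulation = 63 / 28.6 = 2.203 DD/day.
T = T_base + 2.203 = 8.9 + 2.203 = 11.103 ≈ 11.1 °C.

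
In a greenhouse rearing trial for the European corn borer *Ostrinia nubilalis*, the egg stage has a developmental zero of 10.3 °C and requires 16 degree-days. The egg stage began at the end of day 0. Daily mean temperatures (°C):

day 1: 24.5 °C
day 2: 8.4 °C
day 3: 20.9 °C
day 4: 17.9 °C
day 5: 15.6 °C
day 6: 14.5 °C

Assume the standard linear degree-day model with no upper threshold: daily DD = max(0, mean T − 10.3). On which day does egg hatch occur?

Daily DD above 10.3 °C: 14.2, 0.0, 10.6, 7.6, 5.3, 4.2.
Cumulative: 14.2, 14.2, 24.8, 32.4, 37.7, 41.9.
The total first reaches 16 DD on day 3.

day 3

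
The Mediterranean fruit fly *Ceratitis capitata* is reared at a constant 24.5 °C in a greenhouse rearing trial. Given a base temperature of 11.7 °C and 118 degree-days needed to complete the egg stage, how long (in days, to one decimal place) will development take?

Daily accumulation = 24.5 − 11.7 = 12.8 DD/day.
Duration = 118 / 12.8 = 9.219 ≈ 9.2 days.

9.2 days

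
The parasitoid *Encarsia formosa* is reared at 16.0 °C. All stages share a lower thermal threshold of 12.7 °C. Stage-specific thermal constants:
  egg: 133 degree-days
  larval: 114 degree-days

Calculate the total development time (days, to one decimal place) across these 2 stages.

74.8 days

Daily accumulation at 16.0 °C = 16.0 − 12.7 = 3.3 DD/day.
Total K = 133 + 114 = 247 DD.
Total duration = 247 / 3.3 = 74.848 ≈ 74.8 days.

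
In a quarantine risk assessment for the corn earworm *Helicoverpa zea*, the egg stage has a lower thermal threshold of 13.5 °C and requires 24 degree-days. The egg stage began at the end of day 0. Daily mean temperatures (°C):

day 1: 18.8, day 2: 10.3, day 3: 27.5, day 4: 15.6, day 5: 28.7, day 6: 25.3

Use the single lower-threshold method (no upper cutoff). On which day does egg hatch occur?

day 5

Daily DD above 13.5 °C: 5.3, 0.0, 14.0, 2.1, 15.2, 11.8.
Cumulative: 5.3, 5.3, 19.3, 21.4, 36.6, 48.4.
The total first reaches 24 DD on day 5.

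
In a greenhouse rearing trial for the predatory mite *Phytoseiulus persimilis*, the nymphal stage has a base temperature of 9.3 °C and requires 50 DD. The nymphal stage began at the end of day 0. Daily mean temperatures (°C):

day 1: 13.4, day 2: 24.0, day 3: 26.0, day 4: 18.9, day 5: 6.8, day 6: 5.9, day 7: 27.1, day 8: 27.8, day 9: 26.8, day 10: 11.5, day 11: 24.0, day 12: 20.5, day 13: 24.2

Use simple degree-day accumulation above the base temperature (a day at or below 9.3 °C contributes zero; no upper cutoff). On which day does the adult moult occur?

day 7

Daily DD above 9.3 °C: 4.1, 14.7, 16.7, 9.6, 0.0, 0.0, 17.8, 18.5, 17.5, 2.2, 14.7, 11.2, 14.9.
Cumulative: 4.1, 18.8, 35.5, 45.1, 45.1, 45.1, 62.9, 81.4, 98.9, 101.1, 115.8, 127.0, 141.9.
The total first reaches 50 DD on day 7.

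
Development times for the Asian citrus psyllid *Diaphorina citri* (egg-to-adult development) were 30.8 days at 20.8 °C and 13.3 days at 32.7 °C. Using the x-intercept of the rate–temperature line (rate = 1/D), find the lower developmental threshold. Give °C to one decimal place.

Under the model K = D·(T − T_b), so D₁·(T₁ − T_b) = D₂·(T₂ − T_b).
30.8·(20.8 − T_b) = 13.3·(32.7 − T_b)
T_b = (30.8·20.8 − 13.3·32.7) / (30.8 − 13.3) = 205.73 / 17.5 = 11.756 °C ≈ 11.8 °C.

11.8 °C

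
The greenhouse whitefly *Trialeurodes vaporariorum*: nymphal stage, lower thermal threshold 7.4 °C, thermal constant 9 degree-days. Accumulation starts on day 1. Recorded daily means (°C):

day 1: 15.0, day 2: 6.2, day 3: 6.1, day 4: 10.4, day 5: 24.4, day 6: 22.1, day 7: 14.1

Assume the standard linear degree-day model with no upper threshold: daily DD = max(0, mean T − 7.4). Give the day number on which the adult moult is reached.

Daily DD above 7.4 °C: 7.6, 0.0, 0.0, 3.0, 17.0, 14.7, 6.7.
Cumulative: 7.6, 7.6, 7.6, 10.6, 27.6, 42.3, 49.0.
The total first reaches 9 DD on day 4.

day 4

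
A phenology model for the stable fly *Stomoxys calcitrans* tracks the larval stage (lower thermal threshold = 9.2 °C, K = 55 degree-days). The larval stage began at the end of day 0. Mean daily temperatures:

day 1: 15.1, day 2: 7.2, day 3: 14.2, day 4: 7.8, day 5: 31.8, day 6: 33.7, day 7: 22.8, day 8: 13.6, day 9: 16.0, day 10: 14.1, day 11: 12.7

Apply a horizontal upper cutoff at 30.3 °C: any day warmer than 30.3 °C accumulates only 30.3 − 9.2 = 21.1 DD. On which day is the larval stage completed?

Daily DD above 9.2 °C (capped at 21.1): 5.9, 0.0, 5.0, 0.0, 21.1, 21.1, 13.6, 4.4, 6.8, 4.9, 3.5.
Cumulative: 5.9, 5.9, 10.9, 10.9, 32.0, 53.1, 66.7, 71.1, 77.9, 82.8, 86.3.
The total first reaches 55 DD on day 7.

day 7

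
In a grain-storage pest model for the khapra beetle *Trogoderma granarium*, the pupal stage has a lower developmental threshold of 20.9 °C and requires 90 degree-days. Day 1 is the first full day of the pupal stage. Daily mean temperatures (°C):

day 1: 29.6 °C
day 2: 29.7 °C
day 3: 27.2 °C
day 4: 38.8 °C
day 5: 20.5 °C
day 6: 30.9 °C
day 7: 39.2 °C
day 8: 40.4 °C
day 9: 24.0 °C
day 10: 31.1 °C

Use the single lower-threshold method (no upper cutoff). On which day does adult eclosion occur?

Daily DD above 20.9 °C: 8.7, 8.8, 6.3, 17.9, 0.0, 10.0, 18.3, 19.5, 3.1, 10.2.
Cumulative: 8.7, 17.5, 23.8, 41.7, 41.7, 51.7, 70.0, 89.5, 92.6, 102.8.
The total first reaches 90 DD on day 9.

day 9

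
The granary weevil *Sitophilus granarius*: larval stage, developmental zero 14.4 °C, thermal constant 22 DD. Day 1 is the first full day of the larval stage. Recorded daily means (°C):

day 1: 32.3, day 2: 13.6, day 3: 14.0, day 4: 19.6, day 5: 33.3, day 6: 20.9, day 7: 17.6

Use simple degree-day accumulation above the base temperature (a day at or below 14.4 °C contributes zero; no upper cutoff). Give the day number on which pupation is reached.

day 4

Daily DD above 14.4 °C: 17.9, 0.0, 0.0, 5.2, 18.9, 6.5, 3.2.
Cumulative: 17.9, 17.9, 17.9, 23.1, 42.0, 48.5, 51.7.
The total first reaches 22 DD on day 4.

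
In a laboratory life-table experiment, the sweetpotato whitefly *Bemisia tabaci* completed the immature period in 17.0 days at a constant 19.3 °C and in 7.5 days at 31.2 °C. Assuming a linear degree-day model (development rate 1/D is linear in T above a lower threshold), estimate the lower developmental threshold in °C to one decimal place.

Linear rate model ⇒ the product D·(T − T_b) is constant across temperatures.
17.0·(19.3 − T_b) = 7.5·(31.2 − T_b)
T_b = (17.0·19.3 − 7.5·31.2) / (17.0 − 7.5) = 94.10 / 9.5 = 9.905 °C ≈ 9.9 °C.

9.9 °C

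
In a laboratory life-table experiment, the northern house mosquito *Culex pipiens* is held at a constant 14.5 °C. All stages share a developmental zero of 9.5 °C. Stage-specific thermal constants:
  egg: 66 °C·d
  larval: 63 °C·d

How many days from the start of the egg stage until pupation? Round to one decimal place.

25.8 days

Daily accumulation at 14.5 °C = 14.5 − 9.5 = 5.0 DD/day.
Total K = 66 + 63 = 129 DD.
Total duration = 129 / 5.0 = 25.800 ≈ 25.8 days.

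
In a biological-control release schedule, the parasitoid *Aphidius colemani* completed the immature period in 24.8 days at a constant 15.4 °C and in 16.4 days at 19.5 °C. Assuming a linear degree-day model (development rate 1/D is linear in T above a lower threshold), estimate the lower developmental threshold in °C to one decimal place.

Under the model K = D·(T − T_b), so D₁·(T₁ − T_b) = D₂·(T₂ − T_b).
24.8·(15.4 − T_b) = 16.4·(19.5 − T_b)
T_b = (24.8·15.4 − 16.4·19.5) / (24.8 − 16.4) = 62.12 / 8.4 = 7.395 °C ≈ 7.4 °C.

7.4 °C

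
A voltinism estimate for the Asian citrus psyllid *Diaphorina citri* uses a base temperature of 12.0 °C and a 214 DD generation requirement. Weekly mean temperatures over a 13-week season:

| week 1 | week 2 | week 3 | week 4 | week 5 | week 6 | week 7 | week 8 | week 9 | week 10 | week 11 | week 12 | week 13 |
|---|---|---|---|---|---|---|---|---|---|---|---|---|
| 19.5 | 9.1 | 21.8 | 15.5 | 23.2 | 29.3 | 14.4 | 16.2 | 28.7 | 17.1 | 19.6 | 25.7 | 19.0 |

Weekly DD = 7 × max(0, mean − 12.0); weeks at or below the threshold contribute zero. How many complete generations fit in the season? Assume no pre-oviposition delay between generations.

3 generations

Weekly DD (7 × max(0, T̄ − 12.0)): 52.5, 0.0, 68.6, 24.5, 78.4, 121.1, 16.8, 29.4, 116.9, 35.7, 53.2, 95.9, 49.0.
Season total = 742.0 DD.
Complete generations = ⌊742.0 / 214⌋ = 3.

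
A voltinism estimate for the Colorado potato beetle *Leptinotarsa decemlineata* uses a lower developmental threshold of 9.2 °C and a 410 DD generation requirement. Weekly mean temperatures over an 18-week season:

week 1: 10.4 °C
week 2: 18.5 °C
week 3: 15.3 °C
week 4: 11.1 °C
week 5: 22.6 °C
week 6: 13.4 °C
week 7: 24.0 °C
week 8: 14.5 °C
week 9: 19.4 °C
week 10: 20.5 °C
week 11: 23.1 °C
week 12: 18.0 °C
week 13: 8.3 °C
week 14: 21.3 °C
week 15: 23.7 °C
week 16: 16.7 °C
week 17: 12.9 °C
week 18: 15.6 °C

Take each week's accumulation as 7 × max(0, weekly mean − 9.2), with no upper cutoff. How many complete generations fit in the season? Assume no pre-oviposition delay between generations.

Weekly DD (7 × max(0, T̄ − 9.2)): 8.4, 65.1, 42.7, 13.3, 93.8, 29.4, 103.6, 37.1, 71.4, 79.1, 97.3, 61.6, 0.0, 84.7, 101.5, 52.5, 25.9, 44.8.
Season total = 1012.2 DD.
Complete generations = ⌊1012.2 / 410⌋ = 2.

2 generations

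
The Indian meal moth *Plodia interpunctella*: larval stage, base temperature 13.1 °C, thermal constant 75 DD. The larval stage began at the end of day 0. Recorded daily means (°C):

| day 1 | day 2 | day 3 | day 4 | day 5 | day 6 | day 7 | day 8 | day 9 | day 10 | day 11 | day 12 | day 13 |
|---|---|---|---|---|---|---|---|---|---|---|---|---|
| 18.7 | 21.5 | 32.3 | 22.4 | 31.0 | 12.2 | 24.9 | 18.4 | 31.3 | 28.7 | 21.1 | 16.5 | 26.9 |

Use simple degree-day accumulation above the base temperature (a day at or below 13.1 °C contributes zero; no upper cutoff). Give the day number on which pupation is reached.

day 8

Daily DD above 13.1 °C: 5.6, 8.4, 19.2, 9.3, 17.9, 0.0, 11.8, 5.3, 18.2, 15.6, 8.0, 3.4, 13.8.
Cumulative: 5.6, 14.0, 33.2, 42.5, 60.4, 60.4, 72.2, 77.5, 95.7, 111.3, 119.3, 122.7, 136.5.
The total first reaches 75 DD on day 8.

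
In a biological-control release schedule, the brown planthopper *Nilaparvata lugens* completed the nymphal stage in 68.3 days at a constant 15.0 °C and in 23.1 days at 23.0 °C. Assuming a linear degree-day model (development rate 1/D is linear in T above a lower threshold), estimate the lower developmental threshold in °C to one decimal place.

10.9 °C

Under the model K = D·(T − T_b), so D₁·(T₁ − T_b) = D₂·(T₂ − T_b).
68.3·(15.0 − T_b) = 23.1·(23.0 − T_b)
T_b = (68.3·15.0 − 23.1·23.0) / (68.3 − 23.1) = 493.20 / 45.2 = 10.912 °C ≈ 10.9 °C.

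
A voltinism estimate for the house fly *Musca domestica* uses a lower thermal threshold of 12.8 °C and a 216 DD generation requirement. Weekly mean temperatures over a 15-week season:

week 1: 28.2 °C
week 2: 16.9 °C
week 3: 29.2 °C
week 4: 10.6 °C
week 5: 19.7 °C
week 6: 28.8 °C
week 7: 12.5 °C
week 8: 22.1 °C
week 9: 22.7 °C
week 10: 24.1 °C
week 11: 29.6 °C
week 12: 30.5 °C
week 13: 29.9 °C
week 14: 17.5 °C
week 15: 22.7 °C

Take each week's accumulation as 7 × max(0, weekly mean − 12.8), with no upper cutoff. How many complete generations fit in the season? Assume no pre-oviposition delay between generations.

Weekly DD (7 × max(0, T̄ − 12.8)): 107.8, 28.7, 114.8, 0.0, 48.3, 112.0, 0.0, 65.1, 69.3, 79.1, 117.6, 123.9, 119.7, 32.9, 69.3.
Season total = 1088.5 DD.
Complete generations = ⌊1088.5 / 216⌋ = 5.

5 generations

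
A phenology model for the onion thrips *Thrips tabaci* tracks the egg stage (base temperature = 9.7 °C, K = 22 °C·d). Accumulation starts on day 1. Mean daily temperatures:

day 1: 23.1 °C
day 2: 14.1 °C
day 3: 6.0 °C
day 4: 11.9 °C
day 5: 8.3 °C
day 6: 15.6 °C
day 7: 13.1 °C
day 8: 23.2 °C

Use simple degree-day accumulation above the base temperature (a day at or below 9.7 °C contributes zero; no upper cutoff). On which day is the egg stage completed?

Daily DD above 9.7 °C: 13.4, 4.4, 0.0, 2.2, 0.0, 5.9, 3.4, 13.5.
Cumulative: 13.4, 17.8, 17.8, 20.0, 20.0, 25.9, 29.3, 42.8.
The total first reaches 22 DD on day 6.

day 6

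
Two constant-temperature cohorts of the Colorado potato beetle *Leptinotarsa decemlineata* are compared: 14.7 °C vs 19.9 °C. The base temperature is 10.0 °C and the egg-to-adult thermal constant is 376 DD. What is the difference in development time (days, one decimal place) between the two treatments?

At 14.7 °C: 376 / (14.7 − 10.0) = 376 / 4.7 = 80.000 d.
At 19.9 °C: 376 / (19.9 − 10.0) = 376 / 9.9 = 37.980 d.
Difference = |80.000 − 37.980| = 42.020 ≈ 42.0 days.

42.0 days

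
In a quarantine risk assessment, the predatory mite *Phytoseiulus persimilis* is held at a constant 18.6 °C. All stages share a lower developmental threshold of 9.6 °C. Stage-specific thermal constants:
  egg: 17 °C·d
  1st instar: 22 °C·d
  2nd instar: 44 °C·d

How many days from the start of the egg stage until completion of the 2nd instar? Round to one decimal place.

Daily accumulation at 18.6 °C = 18.6 − 9.6 = 9.0 DD/day.
Total K = 17 + 22 + 44 = 83 DD.
Total duration = 83 / 9.0 = 9.222 ≈ 9.2 days.

9.2 days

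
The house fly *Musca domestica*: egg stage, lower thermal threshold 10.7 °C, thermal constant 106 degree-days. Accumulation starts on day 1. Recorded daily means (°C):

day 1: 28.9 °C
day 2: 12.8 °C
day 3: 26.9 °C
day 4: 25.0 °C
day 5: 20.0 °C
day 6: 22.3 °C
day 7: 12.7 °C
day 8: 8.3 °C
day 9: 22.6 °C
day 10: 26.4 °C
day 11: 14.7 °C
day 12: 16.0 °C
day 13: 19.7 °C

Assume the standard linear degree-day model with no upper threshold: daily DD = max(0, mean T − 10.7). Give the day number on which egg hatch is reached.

day 12

Daily DD above 10.7 °C: 18.2, 2.1, 16.2, 14.3, 9.3, 11.6, 2.0, 0.0, 11.9, 15.7, 4.0, 5.3, 9.0.
Cumulative: 18.2, 20.3, 36.5, 50.8, 60.1, 71.7, 73.7, 73.7, 85.6, 101.3, 105.3, 110.6, 119.6.
The total first reaches 106 DD on day 12.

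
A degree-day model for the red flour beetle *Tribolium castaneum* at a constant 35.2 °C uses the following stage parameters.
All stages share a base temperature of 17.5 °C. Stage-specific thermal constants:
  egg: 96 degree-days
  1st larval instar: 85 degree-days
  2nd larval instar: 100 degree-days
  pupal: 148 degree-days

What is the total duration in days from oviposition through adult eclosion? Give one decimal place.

24.2 days

Daily accumulation at 35.2 °C = 35.2 − 17.5 = 17.7 DD/day.
Total K = 96 + 85 + 100 + 148 = 429 DD.
Total duration = 429 / 17.7 = 24.237 ≈ 24.2 days.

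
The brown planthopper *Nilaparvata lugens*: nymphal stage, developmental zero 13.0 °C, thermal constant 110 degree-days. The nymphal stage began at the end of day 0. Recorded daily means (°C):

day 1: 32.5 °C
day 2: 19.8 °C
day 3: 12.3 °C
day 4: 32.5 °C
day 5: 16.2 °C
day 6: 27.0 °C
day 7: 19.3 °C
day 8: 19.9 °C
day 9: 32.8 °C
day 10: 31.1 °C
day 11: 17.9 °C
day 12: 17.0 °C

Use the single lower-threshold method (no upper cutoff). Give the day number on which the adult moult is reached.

Daily DD above 13.0 °C: 19.5, 6.8, 0.0, 19.5, 3.2, 14.0, 6.3, 6.9, 19.8, 18.1, 4.9, 4.0.
Cumulative: 19.5, 26.3, 26.3, 45.8, 49.0, 63.0, 69.3, 76.2, 96.0, 114.1, 119.0, 123.0.
The total first reaches 110 DD on day 10.

day 10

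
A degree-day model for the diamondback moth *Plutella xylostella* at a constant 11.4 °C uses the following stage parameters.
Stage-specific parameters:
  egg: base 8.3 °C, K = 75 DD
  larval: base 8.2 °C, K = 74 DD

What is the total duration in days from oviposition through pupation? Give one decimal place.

egg: 75 / (11.4 − 8.3) = 75 / 3.1 = 24.194 d.
larval: 74 / (11.4 − 8.2) = 74 / 3.2 = 23.125 d.
Sum = 47.319 ≈ 47.3 days.

47.3 days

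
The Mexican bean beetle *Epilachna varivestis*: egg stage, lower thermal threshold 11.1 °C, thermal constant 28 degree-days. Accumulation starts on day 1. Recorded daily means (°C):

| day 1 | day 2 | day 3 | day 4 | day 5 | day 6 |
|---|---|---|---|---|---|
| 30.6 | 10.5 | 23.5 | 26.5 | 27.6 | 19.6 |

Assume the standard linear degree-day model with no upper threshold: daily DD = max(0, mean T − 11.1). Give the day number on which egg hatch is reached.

day 3

Daily DD above 11.1 °C: 19.5, 0.0, 12.4, 15.4, 16.5, 8.5.
Cumulative: 19.5, 19.5, 31.9, 47.3, 63.8, 72.3.
The total first reaches 28 DD on day 3.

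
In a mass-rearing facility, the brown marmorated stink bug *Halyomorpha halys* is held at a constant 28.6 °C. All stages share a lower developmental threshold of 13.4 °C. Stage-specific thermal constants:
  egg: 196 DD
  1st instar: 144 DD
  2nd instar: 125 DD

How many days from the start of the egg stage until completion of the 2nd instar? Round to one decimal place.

Daily accumulation at 28.6 °C = 28.6 − 13.4 = 15.2 DD/day.
Total K = 196 + 144 + 125 = 465 DD.
Total duration = 465 / 15.2 = 30.592 ≈ 30.6 days.

30.6 days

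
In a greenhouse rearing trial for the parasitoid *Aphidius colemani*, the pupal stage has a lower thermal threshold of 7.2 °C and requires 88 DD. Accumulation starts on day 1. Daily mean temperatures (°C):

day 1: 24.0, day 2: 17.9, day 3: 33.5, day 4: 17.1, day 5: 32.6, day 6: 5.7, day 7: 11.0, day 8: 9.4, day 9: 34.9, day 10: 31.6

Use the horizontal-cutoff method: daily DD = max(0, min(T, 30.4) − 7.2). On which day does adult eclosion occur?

day 8

Daily DD above 7.2 °C (capped at 23.2): 16.8, 10.7, 23.2, 9.9, 23.2, 0.0, 3.8, 2.2, 23.2, 23.2.
Cumulative: 16.8, 27.5, 50.7, 60.6, 83.8, 83.8, 87.6, 89.8, 113.0, 136.2.
The total first reaches 88 DD on day 8.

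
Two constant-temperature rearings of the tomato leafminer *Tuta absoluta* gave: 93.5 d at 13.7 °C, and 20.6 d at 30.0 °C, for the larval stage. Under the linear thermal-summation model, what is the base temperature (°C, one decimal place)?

Equal thermal constants: D₁(T₁ − T_b) = D₂(T₂ − T_b).
93.5·(13.7 − T_b) = 20.6·(30.0 − T_b)
T_b = (93.5·13.7 − 20.6·30.0) / (93.5 − 20.6) = 662.95 / 72.9 = 9.094 °C ≈ 9.1 °C.

9.1 °C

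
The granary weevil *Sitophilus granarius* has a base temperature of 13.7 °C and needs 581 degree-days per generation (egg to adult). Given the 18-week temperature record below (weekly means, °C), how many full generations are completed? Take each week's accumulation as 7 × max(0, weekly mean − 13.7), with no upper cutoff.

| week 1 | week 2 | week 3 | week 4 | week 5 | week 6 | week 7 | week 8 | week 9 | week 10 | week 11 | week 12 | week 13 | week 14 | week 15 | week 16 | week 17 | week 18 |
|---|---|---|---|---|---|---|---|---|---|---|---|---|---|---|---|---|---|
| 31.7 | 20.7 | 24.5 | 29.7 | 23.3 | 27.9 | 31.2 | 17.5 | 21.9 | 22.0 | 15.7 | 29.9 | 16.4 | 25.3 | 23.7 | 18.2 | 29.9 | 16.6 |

2 generations

Weekly DD (7 × max(0, T̄ − 13.7)): 126.0, 49.0, 75.6, 112.0, 67.2, 99.4, 122.5, 26.6, 57.4, 58.1, 14.0, 113.4, 18.9, 81.2, 70.0, 31.5, 113.4, 20.3.
Season total = 1256.5 DD.
Complete generations = ⌊1256.5 / 581⌋ = 2.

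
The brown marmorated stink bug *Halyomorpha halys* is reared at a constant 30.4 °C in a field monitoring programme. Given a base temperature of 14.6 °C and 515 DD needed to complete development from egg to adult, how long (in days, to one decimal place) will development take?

32.6 days

Daily accumulation = 30.4 − 14.6 = 15.8 DD/day.
Duration = 515 / 15.8 = 32.595 ≈ 32.6 days.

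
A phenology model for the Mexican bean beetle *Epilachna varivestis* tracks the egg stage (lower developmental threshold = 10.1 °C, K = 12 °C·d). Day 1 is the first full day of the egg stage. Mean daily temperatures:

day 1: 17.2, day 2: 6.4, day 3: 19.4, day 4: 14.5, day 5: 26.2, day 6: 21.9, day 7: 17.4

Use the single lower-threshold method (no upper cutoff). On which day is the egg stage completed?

day 3

Daily DD above 10.1 °C: 7.1, 0.0, 9.3, 4.4, 16.1, 11.8, 7.3.
Cumulative: 7.1, 7.1, 16.4, 20.8, 36.9, 48.7, 56.0.
The total first reaches 12 DD on day 3.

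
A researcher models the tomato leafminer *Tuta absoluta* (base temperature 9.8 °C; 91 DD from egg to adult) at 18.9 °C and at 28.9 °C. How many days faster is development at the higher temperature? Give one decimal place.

5.2 days

At 18.9 °C: 91 / (18.9 − 9.8) = 91 / 9.1 = 10.000 d.
At 28.9 °C: 91 / (28.9 − 9.8) = 91 / 19.1 = 4.764 d.
Difference = |10.000 − 4.764| = 5.236 ≈ 5.2 days.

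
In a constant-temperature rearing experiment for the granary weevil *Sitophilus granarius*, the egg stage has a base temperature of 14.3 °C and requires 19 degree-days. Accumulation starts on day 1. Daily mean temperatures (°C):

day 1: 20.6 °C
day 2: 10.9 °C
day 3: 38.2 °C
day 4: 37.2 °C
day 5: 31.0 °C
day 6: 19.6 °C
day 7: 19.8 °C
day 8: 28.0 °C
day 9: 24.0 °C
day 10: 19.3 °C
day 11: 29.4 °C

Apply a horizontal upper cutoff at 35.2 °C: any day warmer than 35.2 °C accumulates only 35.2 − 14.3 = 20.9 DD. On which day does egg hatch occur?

Daily DD above 14.3 °C (capped at 20.9): 6.3, 0.0, 20.9, 20.9, 16.7, 5.3, 5.5, 13.7, 9.7, 5.0, 15.1.
Cumulative: 6.3, 6.3, 27.2, 48.1, 64.8, 70.1, 75.6, 89.3, 99.0, 104.0, 119.1.
The total first reaches 19 DD on day 3.

day 3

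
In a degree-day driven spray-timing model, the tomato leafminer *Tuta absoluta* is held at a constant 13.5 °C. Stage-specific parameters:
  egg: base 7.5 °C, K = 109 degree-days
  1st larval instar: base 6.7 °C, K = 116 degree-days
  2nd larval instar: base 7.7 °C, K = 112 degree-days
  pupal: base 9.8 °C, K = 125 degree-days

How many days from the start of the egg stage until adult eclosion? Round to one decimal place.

88.3 days

egg: 109 / (13.5 − 7.5) = 109 / 6.0 = 18.167 d.
1st larval instar: 116 / (13.5 − 6.7) = 116 / 6.8 = 17.059 d.
2nd larval instar: 112 / (13.5 − 7.7) = 112 / 5.8 = 19.310 d.
pupal: 125 / (13.5 − 9.8) = 125 / 3.7 = 33.784 d.
Sum = 88.320 ≈ 88.3 days.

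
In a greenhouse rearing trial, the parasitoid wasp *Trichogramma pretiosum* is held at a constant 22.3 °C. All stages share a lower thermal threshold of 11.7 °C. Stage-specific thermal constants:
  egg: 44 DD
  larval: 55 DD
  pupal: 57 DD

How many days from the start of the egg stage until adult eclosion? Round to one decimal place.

Daily accumulation at 22.3 °C = 22.3 − 11.7 = 10.6 DD/day.
Total K = 44 + 55 + 57 = 156 DD.
Total duration = 156 / 10.6 = 14.717 ≈ 14.7 days.

14.7 days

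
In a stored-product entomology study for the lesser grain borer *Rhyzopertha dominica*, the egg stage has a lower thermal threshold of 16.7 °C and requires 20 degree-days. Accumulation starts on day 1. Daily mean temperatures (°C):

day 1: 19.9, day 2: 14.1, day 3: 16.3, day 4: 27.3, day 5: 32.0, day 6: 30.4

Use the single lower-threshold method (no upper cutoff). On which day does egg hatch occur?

day 5

Daily DD above 16.7 °C: 3.2, 0.0, 0.0, 10.6, 15.3, 13.7.
Cumulative: 3.2, 3.2, 3.2, 13.8, 29.1, 42.8.
The total first reaches 20 DD on day 5.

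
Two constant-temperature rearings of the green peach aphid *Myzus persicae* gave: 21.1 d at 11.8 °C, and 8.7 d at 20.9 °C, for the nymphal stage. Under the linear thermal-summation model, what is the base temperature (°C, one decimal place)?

5.4 °C

Equal thermal constants: D₁(T₁ − T_b) = D₂(T₂ − T_b).
21.1·(11.8 − T_b) = 8.7·(20.9 − T_b)
T_b = (21.1·11.8 − 8.7·20.9) / (21.1 − 8.7) = 67.15 / 12.4 = 5.415 °C ≈ 5.4 °C.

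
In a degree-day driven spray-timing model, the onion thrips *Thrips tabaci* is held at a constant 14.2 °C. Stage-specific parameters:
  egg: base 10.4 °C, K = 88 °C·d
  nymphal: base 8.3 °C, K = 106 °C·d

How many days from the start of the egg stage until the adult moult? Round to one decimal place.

41.1 days

egg: 88 / (14.2 − 10.4) = 88 / 3.8 = 23.158 d.
nymphal: 106 / (14.2 − 8.3) = 106 / 5.9 = 17.966 d.
Sum = 41.124 ≈ 41.1 days.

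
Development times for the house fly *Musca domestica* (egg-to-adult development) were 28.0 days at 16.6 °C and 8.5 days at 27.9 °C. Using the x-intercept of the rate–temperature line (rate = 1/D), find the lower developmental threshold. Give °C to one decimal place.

11.7 °C

Linear rate model ⇒ the product D·(T − T_b) is constant across temperatures.
28.0·(16.6 − T_b) = 8.5·(27.9 − T_b)
T_b = (28.0·16.6 − 8.5·27.9) / (28.0 − 8.5) = 227.65 / 19.5 = 11.674 °C ≈ 11.7 °C.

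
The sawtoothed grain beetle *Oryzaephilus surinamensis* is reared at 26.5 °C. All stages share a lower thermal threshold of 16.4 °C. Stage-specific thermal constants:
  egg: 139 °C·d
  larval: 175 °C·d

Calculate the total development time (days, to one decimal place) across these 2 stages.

31.1 days

Daily accumulation at 26.5 °C = 26.5 − 16.4 = 10.1 DD/day.
Total K = 139 + 175 = 314 DD.
Total duration = 314 / 10.1 = 31.089 ≈ 31.1 days.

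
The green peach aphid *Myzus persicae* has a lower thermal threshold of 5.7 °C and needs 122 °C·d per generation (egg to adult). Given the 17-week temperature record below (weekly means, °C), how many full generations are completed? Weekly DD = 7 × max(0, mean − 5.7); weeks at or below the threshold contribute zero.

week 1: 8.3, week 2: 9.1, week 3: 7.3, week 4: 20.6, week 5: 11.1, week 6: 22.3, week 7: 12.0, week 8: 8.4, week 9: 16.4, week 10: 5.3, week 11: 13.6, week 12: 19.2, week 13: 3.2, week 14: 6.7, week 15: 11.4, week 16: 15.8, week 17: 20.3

6 generations

Weekly DD (7 × max(0, T̄ − 5.7)): 18.2, 23.8, 11.2, 104.3, 37.8, 116.2, 44.1, 18.9, 74.9, 0.0, 55.3, 94.5, 0.0, 7.0, 39.9, 70.7, 102.2.
Season total = 819.0 DD.
Complete generations = ⌊819.0 / 122⌋ = 6.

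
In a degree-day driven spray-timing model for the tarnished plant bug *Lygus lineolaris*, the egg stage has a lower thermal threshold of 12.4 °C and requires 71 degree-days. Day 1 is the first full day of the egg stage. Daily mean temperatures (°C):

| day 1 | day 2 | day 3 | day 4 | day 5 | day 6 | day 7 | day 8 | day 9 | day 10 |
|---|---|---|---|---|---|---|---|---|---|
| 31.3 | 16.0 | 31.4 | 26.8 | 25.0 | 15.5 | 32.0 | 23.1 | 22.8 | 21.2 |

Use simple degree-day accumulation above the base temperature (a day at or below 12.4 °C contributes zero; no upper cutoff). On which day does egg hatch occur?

Daily DD above 12.4 °C: 18.9, 3.6, 19.0, 14.4, 12.6, 3.1, 19.6, 10.7, 10.4, 8.8.
Cumulative: 18.9, 22.5, 41.5, 55.9, 68.5, 71.6, 91.2, 101.9, 112.3, 121.1.
The total first reaches 71 DD on day 6.

day 6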